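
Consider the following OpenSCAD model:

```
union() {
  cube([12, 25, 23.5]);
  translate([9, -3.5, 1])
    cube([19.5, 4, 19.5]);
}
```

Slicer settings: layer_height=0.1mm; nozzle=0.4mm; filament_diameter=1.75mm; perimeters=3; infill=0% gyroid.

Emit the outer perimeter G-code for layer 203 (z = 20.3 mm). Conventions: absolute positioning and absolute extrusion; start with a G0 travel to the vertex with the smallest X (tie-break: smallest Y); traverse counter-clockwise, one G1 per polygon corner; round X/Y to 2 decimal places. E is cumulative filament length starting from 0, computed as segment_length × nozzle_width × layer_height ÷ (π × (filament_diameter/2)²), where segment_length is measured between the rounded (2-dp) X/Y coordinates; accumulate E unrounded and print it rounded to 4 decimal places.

G0 X0.00 Y0.00 Z20.30
G1 X9.00 Y0.00 E0.1497
G1 X9.00 Y-3.50 E0.2079
G1 X28.50 Y-3.50 E0.5322
G1 X28.50 Y0.50 E0.5987
G1 X12.00 Y0.50 E0.8731
G1 X12.00 Y25.00 E1.2805
G1 X0.00 Y25.00 E1.4801
G1 X0.00 Y0.00 E1.8958

At z = 20.3 mm: the cube (footprint 12×25) is included at this height; the cube at (9, -3.5) is present — its section is the full 19.5×4 rectangle; Taking the union: the regions partially overlap (shared area 1.50 mm²), so overlapping operands fuse into one piece — 1 connected region. The outline is a single polygon with 8 vertices. Extrusion per mm of travel: 0.4 × 0.1 / (π × 0.875²) = 0.016630. Accumulating E over each segment gives final E = 1.8958.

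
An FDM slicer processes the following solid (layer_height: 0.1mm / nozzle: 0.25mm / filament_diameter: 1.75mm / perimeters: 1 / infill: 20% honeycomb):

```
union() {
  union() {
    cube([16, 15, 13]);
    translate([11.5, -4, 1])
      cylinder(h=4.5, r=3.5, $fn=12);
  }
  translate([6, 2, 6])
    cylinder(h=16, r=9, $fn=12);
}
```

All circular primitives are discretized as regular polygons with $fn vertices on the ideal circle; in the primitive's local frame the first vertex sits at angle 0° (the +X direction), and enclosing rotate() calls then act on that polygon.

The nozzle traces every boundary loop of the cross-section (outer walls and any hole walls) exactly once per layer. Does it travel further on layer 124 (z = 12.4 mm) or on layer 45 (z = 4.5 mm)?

layer 45 (z = 4.5 mm)

Layer 124 (z = 12.4): the cube (footprint 16×15) is included at this height (perimeter 62.00 mm); the cylinder at (11.5, -4) does not reach this height (z outside [1, 5.5]); Taking the union: only the 16×15 cube is present, so the union is just that shape — boundary = 62.00 mm; the r=9 cylinder at (6, 2) gives a regular 12-gon of circumradius 9 (constant along its height) (perimeter = 2·12·9.000·sin(180°/12) = 55.90 mm); Merging all regions: the regions partially overlap (shared area 138.57 mm²), so the edge portions inside another operand are dropped and the merged outline is re-measured after clipping — boundary = 72.32 mm. So its perimeter = 72.32 mm. Layer 45 (z = 4.5): the cube is present — its section is the full 16×15 rectangle (perimeter 62.00 mm); the r=3.5 cylinder at (11.5, -4) gives a regular 12-gon of circumradius 3.5 (constant along its height) (perimeter = 2·12·3.500·sin(180°/12) = 21.74 mm); Taking the union: the 2 present regions are separate (no shared area or edge), so areas and boundary lengths simply add and each stays a separate island — boundary = 83.74 mm; the cylinder at (6, 2) does not reach this height (z outside [6, 22]); Combining (union): only that combined region is present, so the union is just that shape — boundary = 83.74 mm. So its perimeter = 83.74 mm. Layer 45 is larger (83.74 vs 72.32 mm).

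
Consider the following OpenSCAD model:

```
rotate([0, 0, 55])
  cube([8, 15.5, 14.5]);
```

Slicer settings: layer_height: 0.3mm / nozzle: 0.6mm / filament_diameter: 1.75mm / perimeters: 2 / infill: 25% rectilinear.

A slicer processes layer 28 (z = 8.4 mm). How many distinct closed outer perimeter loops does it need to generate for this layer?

1

At z = 8.4 mm: the cube (footprint 8×15.5) is included at this height; (rotated 55° about Z; rotation is an isometry so areas/perimeters/island counts are preserved). The result has 1 disconnected region.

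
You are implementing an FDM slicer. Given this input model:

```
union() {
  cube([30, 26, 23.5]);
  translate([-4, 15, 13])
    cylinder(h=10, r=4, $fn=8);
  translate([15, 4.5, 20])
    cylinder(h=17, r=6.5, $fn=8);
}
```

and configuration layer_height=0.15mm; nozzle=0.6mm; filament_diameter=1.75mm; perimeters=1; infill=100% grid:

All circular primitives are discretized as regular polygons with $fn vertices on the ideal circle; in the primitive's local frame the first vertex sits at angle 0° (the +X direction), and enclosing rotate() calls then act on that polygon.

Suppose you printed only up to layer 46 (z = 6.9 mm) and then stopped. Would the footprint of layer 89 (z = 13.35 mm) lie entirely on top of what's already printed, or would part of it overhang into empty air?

Compare the two slices. At z = 6.9: the cube (footprint 30×26) is included at this height (area 780.00 mm²); the cylinder at (-4, 15) is not intersected at this z (z outside [13, 23]); the cylinder at (15, 4.5) does not reach this height (z outside [20, 37]); Taking the union: only the 30×26 cube is present, so the union is just that shape — area = 780.00 mm². At z = 13.35: the cube is present — its section is the full 30×26 rectangle (area 780.00 mm²); the r=4 cylinder at (-4, 15) gives a regular 8-gon of circumradius 4 (constant along its height) (area = (8/2)·4.000²·sin(360°/8) = 45.25 mm²); the cylinder at (15, 4.5) is absent (z outside [20, 37]); Merging all regions: the 2 present regions are separate (no shared area or edge), so areas and boundary lengths simply add and each stays a separate island — area = 825.25 mm². Checking containment: at z = 13.35 the cross-section extends beyond the z = 6.9 cross-section by about 45.25 mm².

part overhangs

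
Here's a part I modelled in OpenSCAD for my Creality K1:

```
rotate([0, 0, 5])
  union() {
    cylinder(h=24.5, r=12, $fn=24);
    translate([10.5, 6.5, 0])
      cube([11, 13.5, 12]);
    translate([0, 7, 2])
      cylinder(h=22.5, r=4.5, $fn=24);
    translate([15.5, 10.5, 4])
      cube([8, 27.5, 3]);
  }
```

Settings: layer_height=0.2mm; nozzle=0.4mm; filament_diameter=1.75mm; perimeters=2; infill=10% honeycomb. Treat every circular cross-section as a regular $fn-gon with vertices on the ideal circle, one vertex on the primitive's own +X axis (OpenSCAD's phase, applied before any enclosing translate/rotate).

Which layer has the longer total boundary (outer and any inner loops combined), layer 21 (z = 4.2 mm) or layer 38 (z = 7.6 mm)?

Layer 21 (z = 4.2): the r=12 cylinder gives a regular 24-gon of circumradius 12 (constant along its height) (perimeter = 2·24·12.000·sin(180°/24) = 75.18 mm); the cube at (10.5, 6.5) is present — its section is the full 11×13.5 rectangle (perimeter 49.00 mm); the r=4.5 cylinder at (0, 7) gives a regular 24-gon of circumradius 4.5 (constant along its height) (perimeter = 2·24·4.500·sin(180°/24) = 28.19 mm); the cube at (15.5, 10.5) is present — its section is the full 8×27.5 rectangle (perimeter 71.00 mm); Merging all regions: the regions partially overlap (shared area 119.89 mm²), so the edge portions inside another operand are dropped and the merged outline is re-measured after clipping — boundary = 164.18 mm; (rotated 5° about Z; rotation is an isometry so areas/perimeters/island counts are preserved). So its perimeter = 164.18 mm. Layer 38 (z = 7.6): the r=12 cylinder gives a regular 24-gon of circumradius 12 (constant along its height) (perimeter = 2·24·12.000·sin(180°/24) = 75.18 mm); the 11×13.5 cube at (10.5, 6.5) contributes its full rectangle (perimeter 49.00 mm); the r=4.5 cylinder at (0, 7) gives a regular 24-gon of circumradius 4.5 (constant along its height) (perimeter = 2·24·4.500·sin(180°/24) = 28.19 mm); the cube at (15.5, 10.5) does not reach this height (z outside [4, 7]); Merging all regions: the regions partially overlap (shared area 62.89 mm²), so the edge portions inside another operand are dropped and the merged outline is re-measured after clipping — boundary = 124.18 mm; (rotated 5° about Z; rotation is an isometry so areas/perimeters/island counts are preserved). So its perimeter = 124.18 mm. Layer 21 is larger (164.18 vs 124.18 mm).

layer 21 (z = 4.2 mm)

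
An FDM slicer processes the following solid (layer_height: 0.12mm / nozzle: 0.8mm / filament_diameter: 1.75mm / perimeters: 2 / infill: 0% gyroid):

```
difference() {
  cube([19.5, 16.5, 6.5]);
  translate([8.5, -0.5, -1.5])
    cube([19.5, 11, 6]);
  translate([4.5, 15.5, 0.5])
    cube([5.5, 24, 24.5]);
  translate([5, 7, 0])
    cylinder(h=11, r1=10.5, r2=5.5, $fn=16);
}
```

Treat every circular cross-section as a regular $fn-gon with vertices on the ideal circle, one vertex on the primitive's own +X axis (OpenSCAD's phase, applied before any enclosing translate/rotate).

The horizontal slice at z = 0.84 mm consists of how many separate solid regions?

2

At z = 0.84 mm: the cube (footprint 19.5×16.5) is included at this height; the cube at (8.5, -0.5) is present — its section is the full 19.5×11 rectangle; the 5.5×24 cube at (4.5, 15.5) contributes its full rectangle; the cone at (5, 7) (r1=10.5→r2=5.5) has section circumradius 10.118 here — a regular 16-gon; Taking the first minus the rest: starting from the 19.5×16.5 cube, the 19.5×11 cube at (8.5, -0.5) partially overlaps it — only the 115.50 mm² overlap (of its 214.50 mm²) is removed, clipping the outline; the 5.5×24 cube at (4.5, 15.5) partially overlaps it — only the 5.50 mm² overlap (of its 132.00 mm²) is removed, clipping the outline; the cone at (5, 7) partially overlaps it — only the 156.95 mm² overlap (of its 313.43 mm²) is removed, clipping the outline — 2 connected regions. The result has 2 disconnected regions.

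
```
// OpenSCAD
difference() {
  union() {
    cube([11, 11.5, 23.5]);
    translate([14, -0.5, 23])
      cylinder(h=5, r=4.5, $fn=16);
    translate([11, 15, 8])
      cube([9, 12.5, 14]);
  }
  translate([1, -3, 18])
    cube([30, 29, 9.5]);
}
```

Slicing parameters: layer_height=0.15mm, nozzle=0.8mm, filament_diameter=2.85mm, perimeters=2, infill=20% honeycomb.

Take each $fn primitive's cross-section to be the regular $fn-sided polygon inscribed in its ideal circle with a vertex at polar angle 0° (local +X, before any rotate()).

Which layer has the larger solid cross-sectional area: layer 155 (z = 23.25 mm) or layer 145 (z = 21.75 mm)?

Layer 155 (z = 23.25): the cube is present — its section is the full 11×11.5 rectangle (area 126.50 mm²); the r=4.5 cylinder at (14, -0.5) contributes a regular 16-gon of circumradius 4.5 (area = (16/2)·4.500²·sin(360°/16) = 61.99 mm²); the cube at (11, 15) does not reach this height (z outside [8, 22]); Combining (union): the regions partially overlap — summed areas 188.49 mm² minus the doubly-counted overlap 2.55 mm² gives 185.94 mm² — area = 185.94 mm²; the cube at (1, -3) (footprint 30×29) is included at this height (area 870.00 mm²); After the difference (first − rest): starting from the result so far (185.94 mm²), the 30×29 cube at (1, -3) partially overlaps it — only the 164.42 mm² overlap (of its 870.00 mm²) is removed, clipping the outline — area = 21.52 mm². So its area = 21.52 mm². Layer 145 (z = 21.75): the cube (footprint 11×11.5) is included at this height (area 126.50 mm²); the cylinder at (14, -0.5) is absent (z outside [23, 28]); the cube at (11, 15) (footprint 9×12.5) is included at this height (area 112.50 mm²); Taking the union: the 2 present regions are separate (no shared area or edge), so areas and boundary lengths simply add and each stays a separate island — area = 239.00 mm²; the 30×29 cube at (1, -3) contributes its full rectangle (area 870.00 mm²); After the difference (first − rest): starting from that combined region (239.00 mm²), the 30×29 cube at (1, -3) partially overlaps it — only the 214.00 mm² overlap (of its 870.00 mm²) is removed, clipping the outline — area = 25.00 mm². So its area = 25.00 mm². Layer 145 is larger (25.00 vs 21.52 mm²).

layer 145 (z = 21.75 mm)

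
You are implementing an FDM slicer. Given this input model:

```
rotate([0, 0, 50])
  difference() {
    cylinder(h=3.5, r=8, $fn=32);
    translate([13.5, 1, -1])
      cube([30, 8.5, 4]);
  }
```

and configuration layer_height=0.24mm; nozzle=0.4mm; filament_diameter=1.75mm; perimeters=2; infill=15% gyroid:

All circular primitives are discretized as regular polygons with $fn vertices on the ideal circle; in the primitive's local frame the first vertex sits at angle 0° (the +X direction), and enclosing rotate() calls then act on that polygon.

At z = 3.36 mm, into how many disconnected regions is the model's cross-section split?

At z = 3.36 mm: the r=8 cylinder gives a regular 32-gon of circumradius 8 (constant along its height); the cube at (13.5, 1) does not reach this height (z outside [-1, 3]); Subtracting the remaining from the first: none of the subtracted shapes is present at this height, so the r=8 cylinder is unchanged — 1 connected region; (whole slice rotated 50° about Z — lengths, areas and connectivity unchanged). The result has 1 disconnected region.

1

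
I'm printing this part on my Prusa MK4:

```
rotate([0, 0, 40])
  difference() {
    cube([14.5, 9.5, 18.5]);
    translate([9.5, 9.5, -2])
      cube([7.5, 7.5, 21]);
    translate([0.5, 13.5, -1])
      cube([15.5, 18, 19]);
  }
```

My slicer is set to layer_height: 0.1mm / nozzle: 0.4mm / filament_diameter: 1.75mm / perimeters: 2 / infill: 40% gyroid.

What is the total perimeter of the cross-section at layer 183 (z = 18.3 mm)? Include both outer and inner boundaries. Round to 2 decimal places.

48.00 mm

At z = 18.3 mm: the cube is present — its section is the full 14.5×9.5 rectangle (perimeter 48.00 mm); the 7.5×7.5 cube at (9.5, 9.5) contributes its full rectangle (perimeter 30.00 mm); the cube at (0.5, 13.5) does not reach this height (z outside [-1, 18]); Taking the first minus the rest: starting from the 14.5×9.5 cube, the 7.5×7.5 cube at (9.5, 9.5) misses the remaining region (no effect) — boundary = 48.00 mm; (rotated 40° about Z; rotation is an isometry so areas/perimeters/island counts are preserved). Overall, the cross-section is a single solid region. Total boundary length (outer) = 48.00 mm.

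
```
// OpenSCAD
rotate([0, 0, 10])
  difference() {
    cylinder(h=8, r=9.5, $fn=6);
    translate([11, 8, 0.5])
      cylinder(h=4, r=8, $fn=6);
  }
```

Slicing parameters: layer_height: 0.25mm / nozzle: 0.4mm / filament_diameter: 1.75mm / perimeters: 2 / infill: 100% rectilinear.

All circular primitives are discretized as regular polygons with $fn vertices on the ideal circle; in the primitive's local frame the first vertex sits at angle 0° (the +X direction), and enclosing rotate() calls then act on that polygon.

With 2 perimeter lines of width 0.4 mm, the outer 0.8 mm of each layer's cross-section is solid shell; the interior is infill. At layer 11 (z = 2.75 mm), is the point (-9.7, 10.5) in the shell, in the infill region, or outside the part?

At z = 2.75 mm: the r=9.5 cylinder contributes a regular 6-gon of circumradius 9.5; the cylinder at (11, 8): section is a regular 6-gon, circumradius r=8; Subtracting the remaining from the first: starting from the r=9.5 cylinder, the r=8 cylinder at (11, 8) partially overlaps it — only the 13.43 mm² overlap (of its 166.28 mm²) is removed, clipping the outline — 1 connected region; (rotated 10° about Z; rotation is an isometry so areas/perimeters/island counts are preserved). Overall, the cross-section is a single solid region. Undo the 10° rotation: the query point maps to (-7.729, 12.025) in the un-rotated model frame. The nearest boundary edge runs (-9.50, 0.00)→(-4.75, 8.23); distance from the point to it = 4.83 mm. The point is not inside any of the regions above, so it lies outside the cross-section (4.83 mm from the nearest boundary).

outside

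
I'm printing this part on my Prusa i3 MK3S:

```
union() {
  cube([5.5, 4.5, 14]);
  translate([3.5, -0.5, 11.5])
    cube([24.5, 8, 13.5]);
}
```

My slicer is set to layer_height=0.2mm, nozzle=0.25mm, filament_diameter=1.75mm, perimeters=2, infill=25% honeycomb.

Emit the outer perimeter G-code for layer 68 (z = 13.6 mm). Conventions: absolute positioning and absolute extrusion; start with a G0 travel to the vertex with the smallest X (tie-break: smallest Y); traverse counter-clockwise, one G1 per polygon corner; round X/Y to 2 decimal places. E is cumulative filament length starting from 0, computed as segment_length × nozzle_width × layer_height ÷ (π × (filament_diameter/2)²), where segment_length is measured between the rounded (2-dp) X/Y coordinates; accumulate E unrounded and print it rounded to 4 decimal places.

At z = 13.6 mm: the 5.5×4.5 cube contributes its full rectangle; the 24.5×8 cube at (3.5, -0.5) contributes its full rectangle; Combining (union): the regions partially overlap (shared area 9.00 mm²), so overlapping operands fuse into one piece — 1 connected region. The outline is a single polygon with 8 vertices. Extrusion per mm of travel: 0.25 × 0.2 / (π × 0.875²) = 0.020788. Accumulating E over each segment gives final E = 1.4967.

G0 X0.00 Y0.00 Z13.60
G1 X3.50 Y0.00 E0.0728
G1 X3.50 Y-0.50 E0.0832
G1 X28.00 Y-0.50 E0.5924
G1 X28.00 Y7.50 E0.7587
G1 X3.50 Y7.50 E1.2680
G1 X3.50 Y4.50 E1.3304
G1 X0.00 Y4.50 E1.4032
G1 X0.00 Y0.00 E1.4967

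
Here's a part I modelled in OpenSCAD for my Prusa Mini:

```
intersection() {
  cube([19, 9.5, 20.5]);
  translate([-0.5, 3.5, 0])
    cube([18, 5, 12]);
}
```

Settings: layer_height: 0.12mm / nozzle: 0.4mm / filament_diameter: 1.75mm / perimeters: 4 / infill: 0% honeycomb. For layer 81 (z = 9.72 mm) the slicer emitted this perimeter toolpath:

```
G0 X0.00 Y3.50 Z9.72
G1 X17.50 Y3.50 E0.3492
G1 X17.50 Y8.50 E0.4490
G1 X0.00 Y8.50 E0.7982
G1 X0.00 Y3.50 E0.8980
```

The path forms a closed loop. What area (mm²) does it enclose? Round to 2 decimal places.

87.50 mm²

Apply the shoelace formula to the sequence of (X, Y) vertices; enclosed area = 87.50 mm².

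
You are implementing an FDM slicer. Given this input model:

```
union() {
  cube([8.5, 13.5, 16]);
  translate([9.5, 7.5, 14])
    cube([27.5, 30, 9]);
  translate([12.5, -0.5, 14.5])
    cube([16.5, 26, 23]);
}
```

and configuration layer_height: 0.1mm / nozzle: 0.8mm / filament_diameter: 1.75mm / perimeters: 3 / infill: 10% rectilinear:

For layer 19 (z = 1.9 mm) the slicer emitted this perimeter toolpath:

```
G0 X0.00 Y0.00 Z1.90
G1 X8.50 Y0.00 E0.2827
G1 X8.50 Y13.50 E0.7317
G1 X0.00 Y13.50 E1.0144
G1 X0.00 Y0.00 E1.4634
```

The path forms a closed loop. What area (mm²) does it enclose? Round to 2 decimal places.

Apply the shoelace formula to the sequence of (X, Y) vertices; enclosed area = 114.75 mm².

114.75 mm²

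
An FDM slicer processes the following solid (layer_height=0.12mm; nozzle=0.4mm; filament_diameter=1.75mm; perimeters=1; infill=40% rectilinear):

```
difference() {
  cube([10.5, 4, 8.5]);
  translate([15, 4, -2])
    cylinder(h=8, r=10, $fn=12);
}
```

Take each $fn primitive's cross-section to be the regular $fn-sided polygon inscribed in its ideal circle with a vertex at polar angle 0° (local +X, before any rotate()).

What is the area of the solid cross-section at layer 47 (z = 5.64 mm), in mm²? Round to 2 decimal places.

At z = 5.64 mm: the cube (footprint 10.5×4) is included at this height (area 42.00 mm²); the r=10 cylinder at (15, 4) gives a regular 12-gon of circumradius 10 (constant along its height) (area = (12/2)·10.000²·sin(360°/12) = 300.00 mm²); After the difference (first − rest): starting from the 10.5×4 cube (42.00 mm²), the r=10 cylinder at (15, 4) partially overlaps it — only the 19.86 mm² overlap (of its 300.00 mm²) is removed, clipping the outline — area = 22.14 mm². Overall, the cross-section is a single solid region. Net area = 22.14 mm².

22.14 mm²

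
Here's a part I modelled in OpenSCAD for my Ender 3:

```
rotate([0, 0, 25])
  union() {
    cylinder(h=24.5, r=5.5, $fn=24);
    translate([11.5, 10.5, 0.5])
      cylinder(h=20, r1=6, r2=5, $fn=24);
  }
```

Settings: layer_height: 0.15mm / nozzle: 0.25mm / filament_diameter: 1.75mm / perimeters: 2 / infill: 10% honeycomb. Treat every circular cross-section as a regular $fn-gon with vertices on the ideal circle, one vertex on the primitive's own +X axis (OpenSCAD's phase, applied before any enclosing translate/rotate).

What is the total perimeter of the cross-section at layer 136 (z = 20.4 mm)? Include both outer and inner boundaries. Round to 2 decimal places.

65.82 mm

At z = 20.4 mm: the r=5.5 cylinder contributes a regular 24-gon of circumradius 5.5 (perimeter = 2·24·5.500·sin(180°/24) = 34.46 mm); the cone at (11.5, 10.5): at t=0.995 of its height the radius interpolates to r₁+(r₂−r₁)t = 5.005, giving a regular 24-gon of that circumradius (perimeter = 2·24·5.005·sin(180°/24) = 31.36 mm); Merging all regions: the 2 present regions are separate (no shared area or edge), so areas and boundary lengths simply add and each stays a separate island — boundary = 65.82 mm; (whole slice rotated 25° about Z — lengths, areas and connectivity unchanged). Overall, the cross-section has 2 separate islands. Total boundary length (outer) = 65.82 mm.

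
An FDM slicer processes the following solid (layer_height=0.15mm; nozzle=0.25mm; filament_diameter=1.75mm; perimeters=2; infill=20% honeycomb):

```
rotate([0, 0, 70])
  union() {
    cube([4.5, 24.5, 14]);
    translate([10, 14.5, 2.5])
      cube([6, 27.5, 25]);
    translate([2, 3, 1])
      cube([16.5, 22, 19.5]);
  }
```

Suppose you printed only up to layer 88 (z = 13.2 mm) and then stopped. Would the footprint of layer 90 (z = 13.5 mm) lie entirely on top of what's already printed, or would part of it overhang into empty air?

entirely on top

Compare the two slices. At z = 13.2: the 4.5×24.5 cube contributes its full rectangle (area 110.25 mm²); the cube at (10, 14.5) (footprint 6×27.5) is included at this height (area 165.00 mm²); the cube at (2, 3) (footprint 16.5×22) is included at this height (area 363.00 mm²); Taking the union: the regions partially overlap — summed areas 638.25 mm² minus the doubly-counted overlap 116.75 mm² gives 521.50 mm² — area = 521.50 mm²; (rotated 70° about Z; rotation is an isometry so areas/perimeters/island counts are preserved). At z = 13.5: the cube is present — its section is the full 4.5×24.5 rectangle (area 110.25 mm²); the 6×27.5 cube at (10, 14.5) contributes its full rectangle (area 165.00 mm²); the cube at (2, 3) is present — its section is the full 16.5×22 rectangle (area 363.00 mm²); Taking the union: the regions partially overlap — summed areas 638.25 mm² minus the doubly-counted overlap 116.75 mm² gives 521.50 mm² — area = 521.50 mm²; (rotated 70° about Z; rotation is an isometry so areas/perimeters/island counts are preserved). Checking containment: the cross-section at z = 13.5 is a subset of the cross-section at z = 13.2.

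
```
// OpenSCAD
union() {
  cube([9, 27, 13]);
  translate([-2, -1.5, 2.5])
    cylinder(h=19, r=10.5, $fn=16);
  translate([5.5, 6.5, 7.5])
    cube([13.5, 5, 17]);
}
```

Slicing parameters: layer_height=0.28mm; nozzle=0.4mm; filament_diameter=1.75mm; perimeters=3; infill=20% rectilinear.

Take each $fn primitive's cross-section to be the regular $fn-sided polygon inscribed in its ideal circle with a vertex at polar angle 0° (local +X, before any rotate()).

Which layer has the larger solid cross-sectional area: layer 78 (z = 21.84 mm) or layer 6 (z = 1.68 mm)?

layer 6 (z = 1.68 mm)

Layer 78 (z = 21.84): the cube is not intersected at this z (z outside [0, 13]); the cylinder at (-2, -1.5) is absent (z outside [2.5, 21.5]); the cube at (5.5, 6.5) is present — its section is the full 13.5×5 rectangle (area 67.50 mm²); Taking the union: only the 13.5×5 cube at (5.5, 6.5) is present, so the union is just that shape — area = 67.50 mm². So its area = 67.50 mm². Layer 6 (z = 1.68): the 9×27 cube contributes its full rectangle (area 243.00 mm²); the cylinder at (-2, -1.5) does not reach this height (z outside [2.5, 21.5]); the cube at (5.5, 6.5) is not intersected at this z (z outside [7.5, 24.5]); Merging all regions: only the 9×27 cube is present, so the union is just that shape — area = 243.00 mm². So its area = 243.00 mm². Layer 6 is larger (243.00 vs 67.50 mm²).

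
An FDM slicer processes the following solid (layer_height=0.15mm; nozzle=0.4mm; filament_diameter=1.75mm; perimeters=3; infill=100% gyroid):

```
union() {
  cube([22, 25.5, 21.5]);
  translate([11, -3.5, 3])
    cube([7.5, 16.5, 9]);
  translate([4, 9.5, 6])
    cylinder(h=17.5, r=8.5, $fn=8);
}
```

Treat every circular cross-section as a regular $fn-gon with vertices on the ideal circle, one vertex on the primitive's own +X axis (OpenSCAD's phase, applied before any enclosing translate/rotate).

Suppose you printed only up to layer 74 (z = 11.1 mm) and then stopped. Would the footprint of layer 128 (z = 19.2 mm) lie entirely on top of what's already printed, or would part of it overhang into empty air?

entirely on top

Compare the two slices. At z = 11.1: the 22×25.5 cube contributes its full rectangle (area 561.00 mm²); the cube at (11, -3.5) (footprint 7.5×16.5) is included at this height (area 123.75 mm²); the r=8.5 cylinder at (4, 9.5) contributes a regular 8-gon of circumradius 8.5 (area = (8/2)·8.500²·sin(360°/8) = 204.35 mm²); Taking the union: the regions partially overlap — summed areas 889.10 mm² minus the doubly-counted overlap 261.05 mm² gives 628.05 mm² — area = 628.05 mm². At z = 19.2: the cube is present — its section is the full 22×25.5 rectangle (area 561.00 mm²); the cube at (11, -3.5) is not intersected at this z (z outside [3, 12]); the r=8.5 cylinder at (4, 9.5) gives a regular 8-gon of circumradius 8.5 (constant along its height) (area = (8/2)·8.500²·sin(360°/8) = 204.35 mm²); Merging all regions: the regions partially overlap — summed areas 765.35 mm² minus the doubly-counted overlap 163.55 mm² gives 601.80 mm² — area = 601.80 mm². Checking containment: the cross-section at z = 19.2 is a subset of the cross-section at z = 11.1.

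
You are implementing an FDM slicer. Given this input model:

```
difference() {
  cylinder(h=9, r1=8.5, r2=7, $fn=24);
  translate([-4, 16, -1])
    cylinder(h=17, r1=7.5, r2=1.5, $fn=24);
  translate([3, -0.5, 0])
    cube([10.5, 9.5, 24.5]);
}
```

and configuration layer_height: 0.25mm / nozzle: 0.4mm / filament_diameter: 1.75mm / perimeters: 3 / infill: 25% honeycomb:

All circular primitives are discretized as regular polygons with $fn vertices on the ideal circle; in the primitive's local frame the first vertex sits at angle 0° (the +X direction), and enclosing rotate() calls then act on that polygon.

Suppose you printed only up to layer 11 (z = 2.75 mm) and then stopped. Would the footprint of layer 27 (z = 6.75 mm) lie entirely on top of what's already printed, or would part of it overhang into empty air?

entirely on top

Compare the two slices. At z = 2.75: the cone contributes a regular 24-gon of circumradius 8.042 (interpolated between r1=8.5 and r2=7 at t=0.306) (area = (24/2)·8.042²·sin(360°/24) = 200.85 mm²); the cone at (-4, 16) (r1=7.5→r2=1.5) has section circumradius 6.176 here — a regular 24-gon (area = (24/2)·6.176²·sin(360°/24) = 118.48 mm²); the 10.5×9.5 cube at (3, -0.5) contributes its full rectangle (area 99.75 mm²); After the difference (first − rest): starting from the cone (200.85 mm²), the cone at (-4, 16) misses the remaining region (no effect); the 10.5×9.5 cube at (3, -0.5) partially overlaps it — only the 29.30 mm² overlap (of its 99.75 mm²) is removed, clipping the outline — area = 171.55 mm². At z = 6.75: the cone (r1=8.5→r2=7) has section circumradius 7.375 here — a regular 24-gon (area = (24/2)·7.375²·sin(360°/24) = 168.93 mm²); the cone at (-4, 16): at t=0.456 of its height the radius interpolates to r₁+(r₂−r₁)t = 4.765, giving a regular 24-gon of that circumradius (area = (24/2)·4.765²·sin(360°/24) = 70.51 mm²); the 10.5×9.5 cube at (3, -0.5) contributes its full rectangle (area 99.75 mm²); Subtracting the remaining from the first: starting from the cone (168.93 mm²), the cone at (-4, 16) misses the remaining region (no effect); the 10.5×9.5 cube at (3, -0.5) partially overlaps it — only the 23.04 mm² overlap (of its 99.75 mm²) is removed, clipping the outline — area = 145.89 mm². Checking containment: the cross-section at z = 6.75 is a subset of the cross-section at z = 2.75.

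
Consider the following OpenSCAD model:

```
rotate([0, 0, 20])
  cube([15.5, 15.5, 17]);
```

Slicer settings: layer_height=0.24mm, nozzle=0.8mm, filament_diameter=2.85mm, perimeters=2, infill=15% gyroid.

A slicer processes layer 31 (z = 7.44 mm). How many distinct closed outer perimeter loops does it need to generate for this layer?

At z = 7.44 mm: the 15.5×15.5 cube contributes its full rectangle; (rotated 20° about Z; rotation is an isometry so areas/perimeters/island counts are preserved). The result has 1 disconnected region.

1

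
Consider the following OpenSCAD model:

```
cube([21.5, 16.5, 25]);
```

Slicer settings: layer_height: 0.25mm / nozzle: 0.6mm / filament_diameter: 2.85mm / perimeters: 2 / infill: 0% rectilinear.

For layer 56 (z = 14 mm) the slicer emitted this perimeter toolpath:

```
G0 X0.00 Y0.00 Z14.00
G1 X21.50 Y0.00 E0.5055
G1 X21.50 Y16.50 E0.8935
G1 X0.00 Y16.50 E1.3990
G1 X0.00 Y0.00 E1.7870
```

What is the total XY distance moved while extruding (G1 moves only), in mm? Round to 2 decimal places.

Sum the Euclidean lengths of each G1 segment: total = 76.00 mm.

76.00 mm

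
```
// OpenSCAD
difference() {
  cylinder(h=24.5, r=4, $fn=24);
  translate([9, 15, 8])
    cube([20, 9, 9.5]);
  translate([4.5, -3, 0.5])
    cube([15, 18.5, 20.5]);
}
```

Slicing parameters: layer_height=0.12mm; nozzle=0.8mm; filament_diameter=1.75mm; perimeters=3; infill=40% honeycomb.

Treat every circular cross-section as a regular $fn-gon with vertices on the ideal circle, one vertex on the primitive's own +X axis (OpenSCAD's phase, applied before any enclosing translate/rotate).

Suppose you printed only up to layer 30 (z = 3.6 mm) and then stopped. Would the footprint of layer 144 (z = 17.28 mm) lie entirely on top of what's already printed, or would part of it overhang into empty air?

entirely on top

Compare the two slices. At z = 3.6: the r=4 cylinder contributes a regular 24-gon of circumradius 4 (area = (24/2)·4.000²·sin(360°/24) = 49.69 mm²); the cube at (9, 15) is absent (z outside [8, 17.5]); the 15×18.5 cube at (4.5, -3) contributes its full rectangle (area 277.50 mm²); After the difference (first − rest): starting from the r=4 cylinder (49.69 mm²), the 15×18.5 cube at (4.5, -3) misses the remaining region (no effect) — area = 49.69 mm². At z = 17.28: the r=4 cylinder gives a regular 24-gon of circumradius 4 (constant along its height) (area = (24/2)·4.000²·sin(360°/24) = 49.69 mm²); the cube at (9, 15) (footprint 20×9) is included at this height (area 180.00 mm²); the cube at (4.5, -3) is present — its section is the full 15×18.5 rectangle (area 277.50 mm²); After the difference (first − rest): starting from the r=4 cylinder (49.69 mm²), the 20×9 cube at (9, 15) misses the remaining region (no effect); the 15×18.5 cube at (4.5, -3) misses the remaining region (no effect) — area = 49.69 mm². Checking containment: the cross-section at z = 17.28 is a subset of the cross-section at z = 3.6.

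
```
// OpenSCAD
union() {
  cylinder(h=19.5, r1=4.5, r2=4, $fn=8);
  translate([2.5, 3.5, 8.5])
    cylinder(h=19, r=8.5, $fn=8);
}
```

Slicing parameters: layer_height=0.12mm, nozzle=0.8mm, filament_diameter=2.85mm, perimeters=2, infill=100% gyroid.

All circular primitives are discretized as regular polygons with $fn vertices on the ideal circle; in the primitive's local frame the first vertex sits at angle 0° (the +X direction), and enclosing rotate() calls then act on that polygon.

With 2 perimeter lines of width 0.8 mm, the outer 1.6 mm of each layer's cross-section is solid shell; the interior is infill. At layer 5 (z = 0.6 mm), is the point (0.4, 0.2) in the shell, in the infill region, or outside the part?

At z = 0.6 mm: the cone (r1=4.5→r2=4) has section circumradius 4.485 here — a regular 8-gon; the cylinder at (2.5, 3.5) is not intersected at this z (z outside [8.5, 27.5]); Merging all regions: only the cone is present, so the union is just that shape — 1 connected region. Overall, the cross-section is a single solid region. The nearest boundary edge runs (4.48, 0.00)→(3.17, 3.17); distance from the point to it = 3.70 mm. The point is inside the cross-section and 3.70 mm from the nearest boundary — more than the 1.6 mm shell width (2 × 0.8), so it's in the infill interior.

infill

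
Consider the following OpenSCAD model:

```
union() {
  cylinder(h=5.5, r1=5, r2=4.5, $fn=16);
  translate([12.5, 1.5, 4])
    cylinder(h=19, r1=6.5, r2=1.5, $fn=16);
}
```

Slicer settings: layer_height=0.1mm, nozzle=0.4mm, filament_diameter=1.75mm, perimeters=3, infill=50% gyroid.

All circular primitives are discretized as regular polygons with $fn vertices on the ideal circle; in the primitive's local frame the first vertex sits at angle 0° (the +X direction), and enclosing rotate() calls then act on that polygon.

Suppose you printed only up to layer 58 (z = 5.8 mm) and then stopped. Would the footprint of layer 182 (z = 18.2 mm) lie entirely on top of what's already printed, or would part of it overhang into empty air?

entirely on top

Compare the two slices. At z = 5.8: the cone is absent (z outside [0, 5.5]); the cone at (12.5, 1.5) (r1=6.5→r2=1.5) has section circumradius 6.026 here — a regular 16-gon (area = (16/2)·6.026²·sin(360°/16) = 111.18 mm²); Combining (union): only the cone at (12.5, 1.5) is present, so the union is just that shape — area = 111.18 mm². At z = 18.2: the cone is absent (z outside [0, 5.5]); the cone at (12.5, 1.5) contributes a regular 16-gon of circumradius 2.763 (interpolated between r1=6.5 and r2=1.5 at t=0.747) (area = (16/2)·2.763²·sin(360°/16) = 23.37 mm²); Combining (union): only the cone at (12.5, 1.5) is present, so the union is just that shape — area = 23.37 mm². Checking containment: the cross-section at z = 18.2 is a subset of the cross-section at z = 5.8.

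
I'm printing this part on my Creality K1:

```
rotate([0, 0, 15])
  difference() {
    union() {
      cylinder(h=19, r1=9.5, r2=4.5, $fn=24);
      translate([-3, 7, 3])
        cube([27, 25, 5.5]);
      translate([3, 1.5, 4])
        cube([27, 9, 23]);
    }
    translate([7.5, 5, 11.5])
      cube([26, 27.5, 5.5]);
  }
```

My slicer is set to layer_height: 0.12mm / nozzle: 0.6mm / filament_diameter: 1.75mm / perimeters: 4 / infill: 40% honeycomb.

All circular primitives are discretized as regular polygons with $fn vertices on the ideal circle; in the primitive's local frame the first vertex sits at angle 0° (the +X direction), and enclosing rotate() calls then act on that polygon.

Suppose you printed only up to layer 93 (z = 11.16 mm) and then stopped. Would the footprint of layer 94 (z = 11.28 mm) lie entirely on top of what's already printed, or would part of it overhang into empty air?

entirely on top

Compare the two slices. At z = 11.16: the cone: at t=0.587 of its height the radius interpolates to r₁+(r₂−r₁)t = 6.563, giving a regular 24-gon of that circumradius (area = (24/2)·6.563²·sin(360°/24) = 133.78 mm²); the cube at (-3, 7) does not reach this height (z outside [3, 8.5]); the cube at (3, 1.5) is present — its section is the full 27×9 rectangle (area 243.00 mm²); Merging all regions: the regions partially overlap — summed areas 376.78 mm² minus the doubly-counted overlap 9.39 mm² gives 367.39 mm² — area = 367.39 mm²; the cube at (7.5, 5) is absent (z outside [11.5, 17]); After the difference (first − rest): none of the subtracted shapes is present at this height, so the result so far is unchanged — area = 367.39 mm²; (rotated 15° about Z; rotation is an isometry so areas/perimeters/island counts are preserved). At z = 11.28: the cone contributes a regular 24-gon of circumradius 6.532 (interpolated between r1=9.5 and r2=4.5 at t=0.594) (area = (24/2)·6.532²·sin(360°/24) = 132.50 mm²); the cube at (-3, 7) is absent (z outside [3, 8.5]); the cube at (3, 1.5) is present — its section is the full 27×9 rectangle (area 243.00 mm²); Taking the union: the regions partially overlap — summed areas 375.50 mm² minus the doubly-counted overlap 9.22 mm² gives 366.28 mm² — area = 366.28 mm²; the cube at (7.5, 5) is absent (z outside [11.5, 17]); Subtracting the remaining from the first: none of the subtracted shapes is present at this height, so the result so far is unchanged — area = 366.28 mm²; (rotated 15° about Z; rotation is an isometry so areas/perimeters/island counts are preserved). Checking containment: the cross-section at z = 11.28 is a subset of the cross-section at z = 11.16.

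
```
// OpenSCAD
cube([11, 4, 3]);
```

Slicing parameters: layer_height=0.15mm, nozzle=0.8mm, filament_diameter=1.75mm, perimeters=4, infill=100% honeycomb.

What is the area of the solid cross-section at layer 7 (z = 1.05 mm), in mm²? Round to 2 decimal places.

At z = 1.05 mm: the cube (footprint 11×4) is included at this height (area 44.00 mm²). Overall, the cross-section is a single solid region. Net area = 44.00 mm².

44.00 mm²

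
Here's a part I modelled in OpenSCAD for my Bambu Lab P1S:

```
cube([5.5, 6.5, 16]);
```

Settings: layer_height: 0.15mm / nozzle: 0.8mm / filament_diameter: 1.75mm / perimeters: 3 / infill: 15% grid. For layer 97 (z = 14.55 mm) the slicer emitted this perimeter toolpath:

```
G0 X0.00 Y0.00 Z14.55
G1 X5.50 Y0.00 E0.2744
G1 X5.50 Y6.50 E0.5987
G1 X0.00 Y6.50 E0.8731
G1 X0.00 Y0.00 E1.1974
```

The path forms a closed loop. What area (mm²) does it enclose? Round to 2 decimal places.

Apply the shoelace formula to the sequence of (X, Y) vertices; enclosed area = 35.75 mm².

35.75 mm²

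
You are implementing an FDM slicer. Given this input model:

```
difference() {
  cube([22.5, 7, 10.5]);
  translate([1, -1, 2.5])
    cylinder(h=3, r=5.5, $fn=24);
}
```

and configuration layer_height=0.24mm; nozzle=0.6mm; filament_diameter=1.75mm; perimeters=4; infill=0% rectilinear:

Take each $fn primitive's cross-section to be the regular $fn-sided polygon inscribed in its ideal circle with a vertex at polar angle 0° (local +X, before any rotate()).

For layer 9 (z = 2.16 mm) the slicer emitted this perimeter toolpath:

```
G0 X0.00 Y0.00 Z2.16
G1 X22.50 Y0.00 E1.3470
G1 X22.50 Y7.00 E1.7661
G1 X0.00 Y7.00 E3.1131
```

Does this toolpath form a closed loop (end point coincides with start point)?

no

Start point (G0): (0.00, 0.00). End point (last G1): the path does not return to the start — open.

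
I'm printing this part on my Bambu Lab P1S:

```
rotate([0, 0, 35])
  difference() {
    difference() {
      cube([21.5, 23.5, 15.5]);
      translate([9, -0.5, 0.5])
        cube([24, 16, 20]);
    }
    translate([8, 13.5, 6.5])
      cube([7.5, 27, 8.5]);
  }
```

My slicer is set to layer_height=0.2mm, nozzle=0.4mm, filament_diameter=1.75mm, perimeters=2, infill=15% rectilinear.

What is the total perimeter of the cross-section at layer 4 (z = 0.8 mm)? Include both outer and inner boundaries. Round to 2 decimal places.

90.00 mm

At z = 0.8 mm: the cube (footprint 21.5×23.5) is included at this height (perimeter 90.00 mm); the cube at (9, -0.5) is present — its section is the full 24×16 rectangle (perimeter 80.00 mm); Taking the first minus the rest: starting from the 21.5×23.5 cube, the 24×16 cube at (9, -0.5) partially overlaps it — only the 193.75 mm² overlap (of its 384.00 mm²) is removed, clipping the outline — boundary = 90.00 mm; the cube at (8, 13.5) is not intersected at this z (z outside [6.5, 15]); Taking the first minus the rest: none of the subtracted shapes is present at this height, so the result so far is unchanged — boundary = 90.00 mm; (whole slice rotated 35° about Z — lengths, areas and connectivity unchanged). Overall, the cross-section is a single solid region. Total boundary length (outer) = 90.00 mm.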